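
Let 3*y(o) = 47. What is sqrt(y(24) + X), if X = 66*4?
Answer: sqrt(2517)/3 ≈ 16.723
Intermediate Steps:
y(o) = 47/3 (y(o) = (1/3)*47 = 47/3)
X = 264
sqrt(y(24) + X) = sqrt(47/3 + 264) = sqrt(839/3) = sqrt(2517)/3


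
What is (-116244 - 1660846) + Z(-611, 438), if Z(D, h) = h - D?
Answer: -1776041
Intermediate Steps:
(-116244 - 1660846) + Z(-611, 438) = (-116244 - 1660846) + (438 - 1*(-611)) = -1777090 + (438 + 611) = -1777090 + 1049 = -1776041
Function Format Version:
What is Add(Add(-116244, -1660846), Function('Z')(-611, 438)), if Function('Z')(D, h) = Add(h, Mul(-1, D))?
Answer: -1776041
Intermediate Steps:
Add(Add(-116244, -1660846), Function('Z')(-611, 438)) = Add(Add(-116244, -1660846), Add(438, Mul(-1, -611))) = Add(-1777090, Add(438, 611)) = Add(-1777090, 1049) = -1776041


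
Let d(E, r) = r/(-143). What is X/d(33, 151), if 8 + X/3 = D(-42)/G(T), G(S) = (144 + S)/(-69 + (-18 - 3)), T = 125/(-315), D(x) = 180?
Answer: 468886704/1366097 ≈ 343.23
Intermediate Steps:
T = -25/63 (T = 125*(-1/315) = -25/63 ≈ -0.39683)
d(E, r) = -r/143 (d(E, r) = r*(-1/143) = -r/143)
G(S) = -8/5 - S/90 (G(S) = (144 + S)/(-69 - 21) = (144 + S)/(-90) = (144 + S)*(-1/90) = -8/5 - S/90)
X = -3278928/9047 (X = -24 + 3*(180/(-8/5 - 1/90*(-25/63))) = -24 + 3*(180/(-8/5 + 5/1134)) = -24 + 3*(180/(-9047/5670)) = -24 + 3*(180*(-5670/9047)) = -24 + 3*(-1020600/9047) = -24 - 3061800/9047 = -3278928/9047 ≈ -362.43)
X/d(33, 151) = -3278928/(9047*((-1/143*151))) = -3278928/(9047*(-151/143)) = -3278928/9047*(-143/151) = 468886704/1366097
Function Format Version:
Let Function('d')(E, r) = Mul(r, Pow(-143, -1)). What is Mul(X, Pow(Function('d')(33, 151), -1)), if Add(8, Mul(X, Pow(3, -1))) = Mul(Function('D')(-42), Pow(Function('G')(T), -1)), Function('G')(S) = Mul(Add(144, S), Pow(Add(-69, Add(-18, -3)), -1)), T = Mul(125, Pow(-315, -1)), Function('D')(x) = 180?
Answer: Rational(468886704, 1366097) ≈ 343.23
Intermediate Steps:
T = Rational(-25, 63) (T = Mul(125, Rational(-1, 315)) = Rational(-25, 63) ≈ -0.39683)
Function('d')(E, r) = Mul(Rational(-1, 143), r) (Function('d')(E, r) = Mul(r, Rational(-1, 143)) = Mul(Rational(-1, 143), r))
Function('G')(S) = Add(Rational(-8, 5), Mul(Rational(-1, 90), S)) (Function('G')(S) = Mul(Add(144, S), Pow(Add(-69, -21), -1)) = Mul(Add(144, S), Pow(-90, -1)) = Mul(Add(144, S), Rational(-1, 90)) = Add(Rational(-8, 5), Mul(Rational(-1, 90), S)))
X = Rational(-3278928, 9047) (X = Add(-24, Mul(3, Mul(180, Pow(Add(Rational(-8, 5), Mul(Rational(-1, 90), Rational(-25, 63))), -1)))) = Add(-24, Mul(3, Mul(180, Pow(Add(Rational(-8, 5), Rational(5, 1134)), -1)))) = Add(-24, Mul(3, Mul(180, Pow(Rational(-9047, 5670), -1)))) = Add(-24, Mul(3, Mul(180, Rational(-5670, 9047)))) = Add(-24, Mul(3, Rational(-1020600, 9047))) = Add(-24, Rational(-3061800, 9047)) = Rational(-3278928, 9047) ≈ -362.43)
Mul(X, Pow(Function('d')(33, 151), -1)) = Mul(Rational(-3278928, 9047), Pow(Mul(Rational(-1, 143), 151), -1)) = Mul(Rational(-3278928, 9047), Pow(Rational(-151, 143), -1)) = Mul(Rational(-3278928, 9047), Rational(-143, 151)) = Rational(468886704, 1366097)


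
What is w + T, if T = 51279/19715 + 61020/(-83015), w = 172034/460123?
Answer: 337347049872301/150611208061835 ≈ 2.2399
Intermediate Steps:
w = 172034/460123 (w = 172034*(1/460123) = 172034/460123 ≈ 0.37389)
T = 610783377/327328145 (T = 51279*(1/19715) + 61020*(-1/83015) = 51279/19715 - 12204/16603 = 610783377/327328145 ≈ 1.8660)
w + T = 172034/460123 + 610783377/327328145 = 337347049872301/150611208061835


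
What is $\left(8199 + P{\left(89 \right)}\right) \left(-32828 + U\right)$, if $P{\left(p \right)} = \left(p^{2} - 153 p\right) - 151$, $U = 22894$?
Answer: $-23364768$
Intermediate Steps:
$P{\left(p \right)} = -151 + p^{2} - 153 p$
$\left(8199 + P{\left(89 \right)}\right) \left(-32828 + U\right) = \left(8199 - \left(13768 - 7921\right)\right) \left(-32828 + 22894\right) = \left(8199 - 5847\right) \left(-9934\right) = 2352 \left(-9934\right) = -23364768$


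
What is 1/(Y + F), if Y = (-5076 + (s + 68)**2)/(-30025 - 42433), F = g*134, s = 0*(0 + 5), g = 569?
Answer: 36229/2762316560 ≈ 1.3115e-5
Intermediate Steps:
s = 0 (s = 0*5 = 0)
F = 76246 (F = 569*134 = 76246)
Y = 226/36229 (Y = (-5076 + (0 + 68)**2)/(-30025 - 42433) = (-5076 + 68**2)/(-72458) = (-5076 + 4624)*(-1/72458) = -452*(-1/72458) = 226/36229 ≈ 0.0062381)
1/(Y + F) = 1/(226/36229 + 76246) = 1/(2762316560/36229) = 36229/2762316560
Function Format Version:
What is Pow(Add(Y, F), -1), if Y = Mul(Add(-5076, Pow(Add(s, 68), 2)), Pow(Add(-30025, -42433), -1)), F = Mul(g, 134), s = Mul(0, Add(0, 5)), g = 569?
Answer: Rational(36229, 2762316560) ≈ 1.3115e-5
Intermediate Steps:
s = 0 (s = Mul(0, 5) = 0)
F = 76246 (F = Mul(569, 134) = 76246)
Y = Rational(226, 36229) (Y = Mul(Add(-5076, Pow(Add(0, 68), 2)), Pow(Add(-30025, -42433), -1)) = Mul(Add(-5076, Pow(68, 2)), Pow(-72458, -1)) = Mul(Add(-5076, 4624), Rational(-1, 72458)) = Mul(-452, Rational(-1, 72458)) = Rational(226, 36229) ≈ 0.0062381)
Pow(Add(Y, F), -1) = Pow(Add(Rational(226, 36229), 76246), -1) = Pow(Rational(2762316560, 36229), -1) = Rational(36229, 2762316560)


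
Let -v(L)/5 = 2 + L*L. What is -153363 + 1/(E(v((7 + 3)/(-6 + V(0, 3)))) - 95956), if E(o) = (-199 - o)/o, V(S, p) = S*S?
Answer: -3163719806147/20628964 ≈ -1.5336e+5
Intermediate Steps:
V(S, p) = S²
v(L) = -10 - 5*L² (v(L) = -5*(2 + L*L) = -5*(2 + L²) = -10 - 5*L²)
E(o) = (-199 - o)/o
-153363 + 1/(E(v((7 + 3)/(-6 + V(0, 3)))) - 95956) = -153363 + 1/((-199 - (-10 - 5*(7 + 3)²/(-6 + 0²)²))/(-10 - 5*(7 + 3)²/(-6 + 0²)²) - 95956) = -153363 + 1/((-199 - (-10 - 5*100/(-6 + 0)²))/(-10 - 5*100/(-6 + 0)²) - 95956) = -153363 + 1/((-199 - (-10 - 5*(10/(-6))²))/(-10 - 5*(10/(-6))²) - 95956) = -153363 + 1/((-199 - (-10 - 5*(10*(-⅙))²))/(-10 - 5*(10*(-⅙))²) - 95956) = -153363 + 1/((-199 - (-10 - 5*(-5/3)²))/(-10 - 5*(-5/3)²) - 95956) = -153363 + 1/((-199 - (-10 - 5*25/9))/(-10 - 5*25/9) - 95956) = -153363 + 1/((-199 - (-10 - 125/9))/(-10 - 125/9) - 95956) = -153363 + 1/((-199 - 1*(-215/9))/(-215/9) - 95956) = -153363 + 1/(-9*(-199 + 215/9)/215 - 95956) = -153363 + 1/(-9/215*(-1576/9) - 95956) = -153363 + 1/(1576/215 - 95956) = -153363 + 1/(-20628964/215) = -153363 - 215/20628964 = -3163719806147/20628964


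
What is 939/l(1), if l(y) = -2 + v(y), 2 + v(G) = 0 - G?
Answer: -939/5 ≈ -187.80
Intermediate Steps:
v(G) = -2 - G (v(G) = -2 + (0 - G) = -2 - G)
l(y) = -4 - y (l(y) = -2 + (-2 - y) = -4 - y)
939/l(1) = 939/(-4 - 1*1) = 939/(-4 - 1) = 939/(-5) = 939*(-⅕) = -939/5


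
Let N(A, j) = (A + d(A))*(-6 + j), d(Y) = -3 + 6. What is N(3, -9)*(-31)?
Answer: 2790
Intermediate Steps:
d(Y) = 3
N(A, j) = (-6 + j)*(3 + A) (N(A, j) = (A + 3)*(-6 + j) = (3 + A)*(-6 + j) = (-6 + j)*(3 + A))
N(3, -9)*(-31) = (-18 - 6*3 + 3*(-9) + 3*(-9))*(-31) = (-18 - 18 - 27 - 27)*(-31) = -90*(-31) = 2790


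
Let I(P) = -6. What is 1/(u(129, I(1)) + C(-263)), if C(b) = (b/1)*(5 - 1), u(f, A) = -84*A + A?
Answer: -1/554 ≈ -0.0018051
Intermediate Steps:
u(f, A) = -83*A
C(b) = 4*b (C(b) = (b*1)*4 = b*4 = 4*b)
1/(u(129, I(1)) + C(-263)) = 1/(-83*(-6) + 4*(-263)) = 1/(498 - 1052) = 1/(-554) = -1/554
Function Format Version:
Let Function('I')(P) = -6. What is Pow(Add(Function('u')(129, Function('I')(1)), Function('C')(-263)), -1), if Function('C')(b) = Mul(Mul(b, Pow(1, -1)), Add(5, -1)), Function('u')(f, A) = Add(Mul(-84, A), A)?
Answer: Rational(-1, 554) ≈ -0.0018051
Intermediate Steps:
Function('u')(f, A) = Mul(-83, A)
Function('C')(b) = Mul(4, b) (Function('C')(b) = Mul(Mul(b, 1), 4) = Mul(b, 4) = Mul(4, b))
Pow(Add(Function('u')(129, Function('I')(1)), Function('C')(-263)), -1) = Pow(Add(Mul(-83, -6), Mul(4, -263)), -1) = Pow(Add(498, -1052), -1) = Pow(-554, -1) = Rational(-1, 554)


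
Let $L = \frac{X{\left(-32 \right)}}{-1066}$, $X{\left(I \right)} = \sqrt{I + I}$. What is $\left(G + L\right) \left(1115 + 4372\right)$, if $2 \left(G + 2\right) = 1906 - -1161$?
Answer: $\frac{16806681}{2} - \frac{21948 i}{533} \approx 8.4033 \cdot 10^{6} - 41.178 i$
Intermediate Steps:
$X{\left(I \right)} = \sqrt{2} \sqrt{I}$ ($X{\left(I \right)} = \sqrt{2 I} = \sqrt{2} \sqrt{I}$)
$G = \frac{3063}{2}$ ($G = -2 + \frac{1906 - -1161}{2} = -2 + \frac{1906 + 1161}{2} = -2 + \frac{1}{2} \cdot 3067 = -2 + \frac{3067}{2} = \frac{3063}{2} \approx 1531.5$)
$L = - \frac{4 i}{533}$ ($L = \frac{\sqrt{2} \sqrt{-32}}{-1066} = \sqrt{2} \cdot 4 i \sqrt{2} \left(- \frac{1}{1066}\right) = 8 i \left(- \frac{1}{1066}\right) = - \frac{4 i}{533} \approx - 0.0075047 i$)
$\left(G + L\right) \left(1115 + 4372\right) = \left(\frac{3063}{2} - \frac{4 i}{533}\right) \left(1115 + 4372\right) = \left(\frac{3063}{2} - \frac{4 i}{533}\right) 5487 = \frac{16806681}{2} - \frac{21948 i}{533}$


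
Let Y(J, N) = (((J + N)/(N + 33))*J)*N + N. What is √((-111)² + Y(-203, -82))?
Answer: √5343821/7 ≈ 330.24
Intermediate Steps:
Y(J, N) = N + J*N*(J + N)/(33 + N) (Y(J, N) = (((J + N)/(33 + N))*J)*N + N = (J*(J + N)/(33 + N))*N + N = J*N*(J + N)/(33 + N) + N = N + J*N*(J + N)/(33 + N))
√((-111)² + Y(-203, -82)) = √((-111)² - 82*(33 - 82 + (-203)² - 203*(-82))/(33 - 82)) = √(12321 - 82*(33 - 82 + 41209 + 16646)/(-49)) = √(12321 - 82*(-1/49)*57806) = √(12321 + 677156/7) = √(763403/7) = √5343821/7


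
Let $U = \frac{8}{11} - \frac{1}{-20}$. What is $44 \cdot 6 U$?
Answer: $\frac{1026}{5} \approx 205.2$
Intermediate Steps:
$U = \frac{171}{220}$ ($U = 8 \cdot \frac{1}{11} - - \frac{1}{20} = \frac{8}{11} + \frac{1}{20} = \frac{171}{220} \approx 0.77727$)
$44 \cdot 6 U = 44 \cdot 6 \cdot \frac{171}{220} = 264 \cdot \frac{171}{220} = \frac{1026}{5}$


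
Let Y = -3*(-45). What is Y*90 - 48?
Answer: 12102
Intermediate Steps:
Y = 135
Y*90 - 48 = 135*90 - 48 = 12150 - 48 = 12102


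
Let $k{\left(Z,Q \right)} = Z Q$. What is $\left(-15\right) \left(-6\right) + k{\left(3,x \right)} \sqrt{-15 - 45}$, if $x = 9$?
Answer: $90 + 54 i \sqrt{15} \approx 90.0 + 209.14 i$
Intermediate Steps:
$k{\left(Z,Q \right)} = Q Z$
$\left(-15\right) \left(-6\right) + k{\left(3,x \right)} \sqrt{-15 - 45} = \left(-15\right) \left(-6\right) + 9 \cdot 3 \sqrt{-15 - 45} = 90 + 27 \sqrt{-60} = 90 + 27 \cdot 2 i \sqrt{15} = 90 + 54 i \sqrt{15}$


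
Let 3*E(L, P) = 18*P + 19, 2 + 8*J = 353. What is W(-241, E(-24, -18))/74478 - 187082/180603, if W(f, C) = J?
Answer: -37134851305/35869200624 ≈ -1.0353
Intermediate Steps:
J = 351/8 (J = -¼ + (⅛)*353 = -¼ + 353/8 = 351/8 ≈ 43.875)
E(L, P) = 19/3 + 6*P (E(L, P) = (18*P + 19)/3 = (19 + 18*P)/3 = 19/3 + 6*P)
W(f, C) = 351/8
W(-241, E(-24, -18))/74478 - 187082/180603 = (351/8)/74478 - 187082/180603 = (351/8)*(1/74478) - 187082*1/180603 = 117/198608 - 187082/180603 = -37134851305/35869200624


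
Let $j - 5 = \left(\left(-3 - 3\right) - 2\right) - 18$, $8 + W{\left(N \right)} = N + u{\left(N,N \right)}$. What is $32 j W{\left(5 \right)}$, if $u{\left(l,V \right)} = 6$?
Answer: $-2016$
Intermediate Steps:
$W{\left(N \right)} = -2 + N$ ($W{\left(N \right)} = -8 + \left(N + 6\right) = -8 + \left(6 + N\right) = -2 + N$)
$j = -21$ ($j = 5 - 26 = -21$)
$32 j W{\left(5 \right)} = 32 \left(-21\right) \left(-2 + 5\right) = \left(-672\right) 3 = -2016$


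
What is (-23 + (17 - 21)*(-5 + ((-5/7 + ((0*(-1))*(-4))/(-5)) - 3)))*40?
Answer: 3320/7 ≈ 474.29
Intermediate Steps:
(-23 + (17 - 21)*(-5 + ((-5/7 + ((0*(-1))*(-4))/(-5)) - 3)))*40 = (-23 - 4*(-5 + ((-5*⅐ + (0*(-4))*(-⅕)) - 3)))*40 = (-23 - 4*(-5 + ((-5/7 + 0*(-⅕)) - 3)))*40 = (-23 - 4*(-5 + ((-5/7 + 0) - 3)))*40 = (-23 - 4*(-5 + (-5/7 - 3)))*40 = (-23 - 4*(-5 - 26/7))*40 = (-23 - 4*(-61/7))*40 = (-23 + 244/7)*40 = (83/7)*40 = 3320/7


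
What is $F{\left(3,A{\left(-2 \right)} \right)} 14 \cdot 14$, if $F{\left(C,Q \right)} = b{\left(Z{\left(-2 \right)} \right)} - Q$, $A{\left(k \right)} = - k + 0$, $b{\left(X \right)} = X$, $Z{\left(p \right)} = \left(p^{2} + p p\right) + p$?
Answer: $784$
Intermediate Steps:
$Z{\left(p \right)} = p + 2 p^{2}$ ($Z{\left(p \right)} = \left(p^{2} + p^{2}\right) + p = 2 p^{2} + p = p + 2 p^{2}$)
$A{\left(k \right)} = - k$
$F{\left(C,Q \right)} = 6 - Q$ ($F{\left(C,Q \right)} = - 2 \left(1 + 2 \left(-2\right)\right) - Q = - 2 \left(1 - 4\right) - Q = \left(-2\right) \left(-3\right) - Q = 6 - Q$)
$F{\left(3,A{\left(-2 \right)} \right)} 14 \cdot 14 = \left(6 - \left(-1\right) \left(-2\right)\right) 14 \cdot 14 = \left(6 - 2\right) 14 \cdot 14 = 4 \cdot 14 \cdot 14 = 56 \cdot 14 = 784$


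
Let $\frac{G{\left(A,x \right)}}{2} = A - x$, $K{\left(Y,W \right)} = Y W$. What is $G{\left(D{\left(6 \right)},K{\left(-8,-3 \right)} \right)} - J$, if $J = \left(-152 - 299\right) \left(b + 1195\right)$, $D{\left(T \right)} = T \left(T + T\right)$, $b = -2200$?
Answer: $-453159$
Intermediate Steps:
$K{\left(Y,W \right)} = W Y$
$D{\left(T \right)} = 2 T^{2}$ ($D{\left(T \right)} = T 2 T = 2 T^{2}$)
$G{\left(A,x \right)} = - 2 x + 2 A$ ($G{\left(A,x \right)} = 2 \left(A - x\right) = - 2 x + 2 A$)
$J = 453255$ ($J = \left(-152 - 299\right) \left(-2200 + 1195\right) = \left(-451\right) \left(-1005\right) = 453255$)
$G{\left(D{\left(6 \right)},K{\left(-8,-3 \right)} \right)} - J = \left(- 2 \left(\left(-3\right) \left(-8\right)\right) + 2 \cdot 2 \cdot 6^{2}\right) - 453255 = \left(\left(-2\right) 24 + 2 \cdot 2 \cdot 36\right) - 453255 = \left(-48 + 2 \cdot 72\right) - 453255 = \left(-48 + 144\right) - 453255 = 96 - 453255 = -453159$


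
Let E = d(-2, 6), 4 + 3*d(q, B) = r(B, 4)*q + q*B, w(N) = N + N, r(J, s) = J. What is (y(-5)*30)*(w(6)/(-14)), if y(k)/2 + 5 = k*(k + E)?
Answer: -24000/7 ≈ -3428.6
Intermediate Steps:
w(N) = 2*N
d(q, B) = -4/3 + 2*B*q/3 (d(q, B) = -4/3 + (B*q + q*B)/3 = -4/3 + (B*q + B*q)/3 = -4/3 + (2*B*q)/3 = -4/3 + 2*B*q/3)
E = -28/3 (E = -4/3 + (2/3)*6*(-2) = -4/3 - 8 = -28/3 ≈ -9.3333)
y(k) = -10 + 2*k*(-28/3 + k) (y(k) = -10 + 2*(k*(k - 28/3)) = -10 + 2*(k*(-28/3 + k)) = -10 + 2*k*(-28/3 + k))
(y(-5)*30)*(w(6)/(-14)) = ((-10 + 2*(-5)**2 - 56/3*(-5))*30)*((2*6)/(-14)) = ((-10 + 2*25 + 280/3)*30)*(12*(-1/14)) = ((-10 + 50 + 280/3)*30)*(-6/7) = ((400/3)*30)*(-6/7) = 4000*(-6/7) = -24000/7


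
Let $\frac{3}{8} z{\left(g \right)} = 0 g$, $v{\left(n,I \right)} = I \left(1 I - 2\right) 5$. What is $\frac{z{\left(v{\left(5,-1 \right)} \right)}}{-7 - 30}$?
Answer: $0$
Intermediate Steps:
$v{\left(n,I \right)} = 5 I \left(-2 + I\right)$ ($v{\left(n,I \right)} = I \left(I - 2\right) 5 = I \left(-2 + I\right) 5 = 5 I \left(-2 + I\right)$)
$z{\left(g \right)} = 0$ ($z{\left(g \right)} = \frac{8 \cdot 0 g}{3} = \frac{8}{3} \cdot 0 = 0$)
$\frac{z{\left(v{\left(5,-1 \right)} \right)}}{-7 - 30} = \frac{0}{-7 - 30} = \frac{0}{-37} = 0 \left(- \frac{1}{37}\right) = 0$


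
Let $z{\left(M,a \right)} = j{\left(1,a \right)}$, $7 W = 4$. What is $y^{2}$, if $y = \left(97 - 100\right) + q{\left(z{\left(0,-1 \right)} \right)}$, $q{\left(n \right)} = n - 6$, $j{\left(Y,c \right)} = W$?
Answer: $\frac{3481}{49} \approx 71.041$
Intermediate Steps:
$W = \frac{4}{7}$ ($W = \frac{1}{7} \cdot 4 = \frac{4}{7} \approx 0.57143$)
$j{\left(Y,c \right)} = \frac{4}{7}$
$z{\left(M,a \right)} = \frac{4}{7}$
$q{\left(n \right)} = -6 + n$ ($q{\left(n \right)} = n - 6 = -6 + n$)
$y = - \frac{59}{7}$ ($y = \left(97 - 100\right) + \left(-6 + \frac{4}{7}\right) = -3 - \frac{38}{7} = - \frac{59}{7} \approx -8.4286$)
$y^{2} = \left(- \frac{59}{7}\right)^{2} = \frac{3481}{49}$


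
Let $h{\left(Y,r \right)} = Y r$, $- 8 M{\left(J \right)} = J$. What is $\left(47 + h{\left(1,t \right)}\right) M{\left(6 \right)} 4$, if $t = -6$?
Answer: $-123$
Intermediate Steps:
$M{\left(J \right)} = - \frac{J}{8}$
$\left(47 + h{\left(1,t \right)}\right) M{\left(6 \right)} 4 = \left(47 + 1 \left(-6\right)\right) \left(- \frac{1}{8}\right) 6 \cdot 4 = \left(47 - 6\right) \left(\left(- \frac{3}{4}\right) 4\right) = 41 \left(-3\right) = -123$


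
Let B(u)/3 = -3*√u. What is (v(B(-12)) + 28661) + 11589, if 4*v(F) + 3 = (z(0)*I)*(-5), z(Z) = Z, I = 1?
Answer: 160997/4 ≈ 40249.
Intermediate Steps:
B(u) = -9*√u (B(u) = 3*(-3*√u) = -9*√u)
v(F) = -¾ (v(F) = -¾ + ((0*1)*(-5))/4 = -¾ + (0*(-5))/4 = -¾ + (¼)*0 = -¾ + 0 = -¾)
(v(B(-12)) + 28661) + 11589 = (-¾ + 28661) + 11589 = 114641/4 + 11589 = 160997/4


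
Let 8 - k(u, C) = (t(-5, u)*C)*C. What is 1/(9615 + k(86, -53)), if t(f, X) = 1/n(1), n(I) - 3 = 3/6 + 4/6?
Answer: 25/223721 ≈ 0.00011175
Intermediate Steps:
n(I) = 25/6 (n(I) = 3 + (3/6 + 4/6) = 3 + (3*(⅙) + 4*(⅙)) = 3 + (½ + ⅔) = 3 + 7/6 = 25/6)
t(f, X) = 6/25 (t(f, X) = 1/(25/6) = 6/25)
k(u, C) = 8 - 6*C²/25 (k(u, C) = 8 - 6*C/25*C = 8 - 6*C²/25)
1/(9615 + k(86, -53)) = 1/(9615 + (8 - 6/25*(-53)²)) = 1/(9615 + (8 - 6/25*2809)) = 1/(9615 + (8 - 16854/25)) = 1/(9615 - 16654/25) = 1/(223721/25) = 25/223721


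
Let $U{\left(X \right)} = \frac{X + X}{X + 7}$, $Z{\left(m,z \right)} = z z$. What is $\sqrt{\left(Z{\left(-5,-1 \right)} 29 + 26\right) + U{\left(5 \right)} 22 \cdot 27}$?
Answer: $5 \sqrt{22} \approx 23.452$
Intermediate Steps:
$Z{\left(m,z \right)} = z^{2}$
$U{\left(X \right)} = \frac{2 X}{7 + X}$
$\sqrt{\left(Z{\left(-5,-1 \right)} 29 + 26\right) + U{\left(5 \right)} 22 \cdot 27} = \sqrt{\left(\left(-1\right)^{2} \cdot 29 + 26\right) + 2 \cdot 5 \frac{1}{7 + 5} \cdot 22 \cdot 27} = \sqrt{\left(1 \cdot 29 + 26\right) + 2 \cdot 5 \cdot \frac{1}{12} \cdot 22 \cdot 27} = \sqrt{\left(29 + 26\right) + 2 \cdot 5 \cdot \frac{1}{12} \cdot 22 \cdot 27} = \sqrt{55 + \frac{5}{6} \cdot 22 \cdot 27} = \sqrt{55 + \frac{55}{3} \cdot 27} = \sqrt{55 + 495} = \sqrt{550} = 5 \sqrt{22}$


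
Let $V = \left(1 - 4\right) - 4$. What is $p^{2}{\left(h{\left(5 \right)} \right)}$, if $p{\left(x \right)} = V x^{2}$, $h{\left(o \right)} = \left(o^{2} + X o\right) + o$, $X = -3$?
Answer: $2480625$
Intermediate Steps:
$V = -7$ ($V = \left(1 - 4\right) - 4 = -3 - 4 = -7$)
$h{\left(o \right)} = o^{2} - 2 o$ ($h{\left(o \right)} = \left(o^{2} - 3 o\right) + o = o^{2} - 2 o$)
$p{\left(x \right)} = - 7 x^{2}$
$p^{2}{\left(h{\left(5 \right)} \right)} = \left(- 7 \left(5 \left(-2 + 5\right)\right)^{2}\right)^{2} = \left(- 7 \left(5 \cdot 3\right)^{2}\right)^{2} = \left(- 7 \cdot 15^{2}\right)^{2} = \left(\left(-7\right) 225\right)^{2} = \left(-1575\right)^{2} = 2480625$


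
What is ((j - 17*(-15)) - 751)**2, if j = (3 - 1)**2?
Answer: 242064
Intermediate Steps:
j = 4 (j = 2**2 = 4)
((j - 17*(-15)) - 751)**2 = ((4 - 17*(-15)) - 751)**2 = ((4 + 255) - 751)**2 = (259 - 751)**2 = (-492)**2 = 242064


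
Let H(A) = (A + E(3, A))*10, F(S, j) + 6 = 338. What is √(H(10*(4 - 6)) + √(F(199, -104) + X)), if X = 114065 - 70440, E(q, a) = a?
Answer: √(-400 + √43957) ≈ 13.796*I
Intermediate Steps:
F(S, j) = 332 (F(S, j) = -6 + 338 = 332)
H(A) = 20*A (H(A) = (A + A)*10 = (2*A)*10 = 20*A)
X = 43625
√(H(10*(4 - 6)) + √(F(199, -104) + X)) = √(20*(10*(4 - 6)) + √(332 + 43625)) = √(20*(10*(-2)) + √43957) = √(20*(-20) + √43957) = √(-400 + √43957)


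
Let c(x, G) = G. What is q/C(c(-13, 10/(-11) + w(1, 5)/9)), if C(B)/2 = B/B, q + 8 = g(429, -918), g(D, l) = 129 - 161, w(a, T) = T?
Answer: -20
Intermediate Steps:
g(D, l) = -32
q = -40 (q = -8 - 32 = -40)
C(B) = 2 (C(B) = 2*(B/B) = 2*1 = 2)
q/C(c(-13, 10/(-11) + w(1, 5)/9)) = -40/2 = -40*½ = -20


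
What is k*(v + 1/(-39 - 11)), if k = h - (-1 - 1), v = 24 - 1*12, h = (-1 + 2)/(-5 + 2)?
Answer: 599/30 ≈ 19.967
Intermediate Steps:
h = -1/3 (h = 1/(-3) = 1*(-1/3) = -1/3 ≈ -0.33333)
v = 12 (v = 24 - 12 = 12)
k = 5/3 (k = -1/3 - (-1 - 1) = -1/3 - 1*(-2) = -1/3 + 2 = 5/3 ≈ 1.6667)
k*(v + 1/(-39 - 11)) = 5*(12 + 1/(-39 - 11))/3 = 5*(12 + 1/(-50))/3 = 5*(12 - 1/50)/3 = (5/3)*(599/50) = 599/30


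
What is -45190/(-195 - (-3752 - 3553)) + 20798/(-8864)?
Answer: -27421897/3151152 ≈ -8.7022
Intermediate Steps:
-45190/(-195 - (-3752 - 3553)) + 20798/(-8864) = -45190/(-195 - 1*(-7305)) + 20798*(-1/8864) = -45190/(-195 + 7305) - 10399/4432 = -45190/7110 - 10399/4432 = -45190*1/7110 - 10399/4432 = -4519/711 - 10399/4432 = -27421897/3151152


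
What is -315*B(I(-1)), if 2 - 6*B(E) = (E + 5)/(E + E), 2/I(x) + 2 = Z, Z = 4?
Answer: 105/2 ≈ 52.500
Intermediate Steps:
I(x) = 1 (I(x) = 2/(-2 + 4) = 2/2 = 2*(½) = 1)
B(E) = ⅓ - (5 + E)/(12*E) (B(E) = ⅓ - (E + 5)/(6*(E + E)) = ⅓ - (5 + E)/(6*(2*E)) = ⅓ - (5 + E)*1/(2*E)/6 = ⅓ - (5 + E)/(12*E))
-315*B(I(-1)) = -105*(-5 + 3*1)/(4*1) = -105*(-5 + 3)/4 = -105*(-2)/4 = -315*(-⅙) = 105/2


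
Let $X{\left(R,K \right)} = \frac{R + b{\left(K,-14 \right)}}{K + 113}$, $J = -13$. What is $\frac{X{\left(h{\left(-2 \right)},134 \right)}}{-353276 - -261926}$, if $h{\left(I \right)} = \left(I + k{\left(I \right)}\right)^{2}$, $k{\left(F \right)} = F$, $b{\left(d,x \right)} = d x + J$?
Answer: $\frac{1873}{22563450} \approx 8.301 \cdot 10^{-5}$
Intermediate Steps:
$b{\left(d,x \right)} = -13 + d x$ ($b{\left(d,x \right)} = d x - 13 = -13 + d x$)
$h{\left(I \right)} = 4 I^{2}$ ($h{\left(I \right)} = \left(I + I\right)^{2} = \left(2 I\right)^{2} = 4 I^{2}$)
$X{\left(R,K \right)} = \frac{-13 + R - 14 K}{113 + K}$ ($X{\left(R,K \right)} = \frac{R + \left(-13 + K \left(-14\right)\right)}{K + 113} = \frac{R - \left(13 + 14 K\right)}{113 + K} = \frac{-13 + R - 14 K}{113 + K}$)
$\frac{X{\left(h{\left(-2 \right)},134 \right)}}{-353276 - -261926} = \frac{\frac{1}{113 + 134} \left(-13 + 4 \left(-2\right)^{2} - 1876\right)}{-353276 - -261926} = \frac{\frac{1}{247} \left(-13 + 4 \cdot 4 - 1876\right)}{-353276 + 261926} = \frac{\frac{1}{247} \left(-13 + 16 - 1876\right)}{-91350} = \frac{1}{247} \left(-1873\right) \left(- \frac{1}{91350}\right) = \left(- \frac{1873}{247}\right) \left(- \frac{1}{91350}\right) = \frac{1873}{22563450}$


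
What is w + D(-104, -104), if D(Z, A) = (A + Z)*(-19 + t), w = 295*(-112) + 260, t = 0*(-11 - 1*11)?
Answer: -28828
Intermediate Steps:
t = 0 (t = 0*(-11 - 11) = 0*(-22) = 0)
w = -32780 (w = -33040 + 260 = -32780)
D(Z, A) = -19*A - 19*Z (D(Z, A) = (A + Z)*(-19 + 0) = (A + Z)*(-19) = -19*A - 19*Z)
w + D(-104, -104) = -32780 + (-19*(-104) - 19*(-104)) = -32780 + (1976 + 1976) = -32780 + 3952 = -28828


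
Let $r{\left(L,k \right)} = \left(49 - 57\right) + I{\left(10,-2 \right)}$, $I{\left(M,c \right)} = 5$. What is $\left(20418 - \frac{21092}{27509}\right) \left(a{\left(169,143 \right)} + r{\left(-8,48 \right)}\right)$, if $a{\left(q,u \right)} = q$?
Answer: $\frac{93235173220}{27509} \approx 3.3893 \cdot 10^{6}$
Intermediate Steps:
$r{\left(L,k \right)} = -3$ ($r{\left(L,k \right)} = \left(49 - 57\right) + 5 = -8 + 5 = -3$)
$\left(20418 - \frac{21092}{27509}\right) \left(a{\left(169,143 \right)} + r{\left(-8,48 \right)}\right) = \left(20418 - \frac{21092}{27509}\right) \left(169 - 3\right) = \left(20418 - \frac{21092}{27509}\right) 166 = \frac{561657670}{27509} \cdot 166 = \frac{93235173220}{27509}$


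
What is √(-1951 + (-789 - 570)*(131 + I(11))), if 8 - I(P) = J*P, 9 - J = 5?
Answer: 4*I*√8191 ≈ 362.02*I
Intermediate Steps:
J = 4 (J = 9 - 1*5 = 9 - 5 = 4)
I(P) = 8 - 4*P
√(-1951 + (-789 - 570)*(131 + I(11))) = √(-1951 + (-789 - 570)*(131 + (8 - 4*11))) = √(-1951 - 1359*(131 + (8 - 44))) = √(-1951 - 1359*(131 - 36)) = √(-1951 - 1359*95) = √(-1951 - 129105) = √(-131056) = 4*I*√8191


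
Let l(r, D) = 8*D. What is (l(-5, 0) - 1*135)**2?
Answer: 18225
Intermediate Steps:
(l(-5, 0) - 1*135)**2 = (8*0 - 1*135)**2 = (0 - 135)**2 = (-135)**2 = 18225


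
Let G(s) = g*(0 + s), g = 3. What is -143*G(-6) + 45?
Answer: 2619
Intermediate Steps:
G(s) = 3*s (G(s) = 3*(0 + s) = 3*s)
-143*G(-6) + 45 = -429*(-6) + 45 = -143*(-18) + 45 = 2574 + 45 = 2619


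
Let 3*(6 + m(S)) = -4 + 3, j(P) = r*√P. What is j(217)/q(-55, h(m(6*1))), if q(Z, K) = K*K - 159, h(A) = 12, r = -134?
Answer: 134*√217/15 ≈ 131.60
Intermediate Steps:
j(P) = -134*√P
m(S) = -19/3 (m(S) = -6 + (-4 + 3)/3 = -6 + (⅓)*(-1) = -6 - ⅓ = -19/3)
q(Z, K) = -159 + K² (q(Z, K) = K² - 159 = -159 + K²)
j(217)/q(-55, h(m(6*1))) = (-134*√217)/(-159 + 12²) = (-134*√217)/(-159 + 144) = -134*√217/(-15) = -134*√217*(-1/15) = 134*√217/15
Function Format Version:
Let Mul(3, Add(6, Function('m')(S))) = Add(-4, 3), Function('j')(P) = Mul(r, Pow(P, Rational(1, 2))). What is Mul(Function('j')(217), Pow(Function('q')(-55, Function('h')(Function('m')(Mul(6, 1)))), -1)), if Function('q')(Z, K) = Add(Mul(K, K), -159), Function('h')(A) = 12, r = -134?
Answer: Mul(Rational(134, 15), Pow(217, Rational(1, 2))) ≈ 131.60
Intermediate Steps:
Function('j')(P) = Mul(-134, Pow(P, Rational(1, 2)))
Function('m')(S) = Rational(-19, 3) (Function('m')(S) = Add(-6, Mul(Rational(1, 3), Add(-4, 3))) = Add(-6, Mul(Rational(1, 3), -1)) = Add(-6, Rational(-1, 3)) = Rational(-19, 3))
Function('q')(Z, K) = Add(-159, Pow(K, 2)) (Function('q')(Z, K) = Add(Pow(K, 2), -159) = Add(-159, Pow(K, 2)))
Mul(Function('j')(217), Pow(Function('q')(-55, Function('h')(Function('m')(Mul(6, 1)))), -1)) = Mul(Mul(-134, Pow(217, Rational(1, 2))), Pow(Add(-159, Pow(12, 2)), -1)) = Mul(Mul(-134, Pow(217, Rational(1, 2))), Pow(Add(-159, 144), -1)) = Mul(Mul(-134, Pow(217, Rational(1, 2))), Pow(-15, -1)) = Mul(Mul(-134, Pow(217, Rational(1, 2))), Rational(-1, 15)) = Mul(Rational(134, 15), Pow(217, Rational(1, 2)))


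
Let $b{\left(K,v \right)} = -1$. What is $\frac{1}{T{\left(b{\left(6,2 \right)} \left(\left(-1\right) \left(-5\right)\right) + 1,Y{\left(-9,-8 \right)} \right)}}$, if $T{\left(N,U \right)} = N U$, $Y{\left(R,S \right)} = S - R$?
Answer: $- \frac{1}{4} \approx -0.25$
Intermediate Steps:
$\frac{1}{T{\left(b{\left(6,2 \right)} \left(\left(-1\right) \left(-5\right)\right) + 1,Y{\left(-9,-8 \right)} \right)}} = \frac{1}{\left(- \left(-1\right) \left(-5\right) + 1\right) \left(-8 - -9\right)} = \frac{1}{\left(\left(-1\right) 5 + 1\right) \left(-8 + 9\right)} = \frac{1}{\left(-5 + 1\right) 1} = \frac{1}{\left(-4\right) 1} = \frac{1}{-4} = - \frac{1}{4}$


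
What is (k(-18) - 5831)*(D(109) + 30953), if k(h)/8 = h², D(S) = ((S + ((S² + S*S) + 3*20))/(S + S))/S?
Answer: -2382378809963/23762 ≈ -1.0026e+8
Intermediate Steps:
D(S) = (60 + S + 2*S²)/(2*S²) (D(S) = ((S + ((S² + S²) + 60))/((2*S)))/S = ((S + (2*S² + 60))*(1/(2*S)))/S = ((S + (60 + 2*S²))*(1/(2*S)))/S = ((60 + S + 2*S²)*(1/(2*S)))/S = ((60 + S + 2*S²)/(2*S))/S = (60 + S + 2*S²)/(2*S²))
k(h) = 8*h²
(k(-18) - 5831)*(D(109) + 30953) = (8*(-18)² - 5831)*((30 + 109² + (½)*109)/109² + 30953) = (8*324 - 5831)*((30 + 11881 + 109/2)/11881 + 30953) = (2592 - 5831)*((1/11881)*(23931/2) + 30953) = -3239*(23931/23762 + 30953) = -3239*735529117/23762 = -2382378809963/23762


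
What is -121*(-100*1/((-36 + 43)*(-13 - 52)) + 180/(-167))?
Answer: 1577840/15197 ≈ 103.83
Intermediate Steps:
-121*(-100*1/((-36 + 43)*(-13 - 52)) + 180/(-167)) = -121*(-100/(7*(-65)) + 180*(-1/167)) = -121*(-100/(-455) - 180/167) = -121*(-100*(-1/455) - 180/167) = -121*(20/91 - 180/167) = -121*(-13040/15197) = 1577840/15197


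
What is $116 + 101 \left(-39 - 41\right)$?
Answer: $-7964$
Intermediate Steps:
$116 + 101 \left(-39 - 41\right) = 116 + 101 \left(-80\right) = 116 - 8080 = -7964$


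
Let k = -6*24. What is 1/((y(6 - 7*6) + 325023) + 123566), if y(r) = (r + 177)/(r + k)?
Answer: 60/26915293 ≈ 2.2292e-6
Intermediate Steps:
k = -144
y(r) = (177 + r)/(-144 + r) (y(r) = (r + 177)/(r - 144) = (177 + r)/(-144 + r))
1/((y(6 - 7*6) + 325023) + 123566) = 1/(((177 + (6 - 7*6))/(-144 + (6 - 7*6)) + 325023) + 123566) = 1/(((177 + (6 - 42))/(-144 + (6 - 42)) + 325023) + 123566) = 1/(((177 - 36)/(-144 - 36) + 325023) + 123566) = 1/((141/(-180) + 325023) + 123566) = 1/((-1/180*141 + 325023) + 123566) = 1/((-47/60 + 325023) + 123566) = 1/(19501333/60 + 123566) = 1/(26915293/60) = 60/26915293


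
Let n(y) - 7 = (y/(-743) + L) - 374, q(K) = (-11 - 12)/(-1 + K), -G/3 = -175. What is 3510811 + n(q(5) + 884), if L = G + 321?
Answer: 10435550367/2972 ≈ 3.5113e+6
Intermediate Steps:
G = 525 (G = -3*(-175) = 525)
L = 846 (L = 525 + 321 = 846)
q(K) = -23/(-1 + K)
n(y) = 479 - y/743 (n(y) = 7 + ((y/(-743) + 846) - 374) = 7 + ((y*(-1/743) + 846) - 374) = 7 + ((-y/743 + 846) - 374) = 7 + ((846 - y/743) - 374) = 7 + (472 - y/743) = 479 - y/743)
3510811 + n(q(5) + 884) = 3510811 + (479 - (-23/(-1 + 5) + 884)/743) = 3510811 + (479 - (-23/4 + 884)/743) = 3510811 + (479 - 1/743*3513/4) = 3510811 + (479 - 3513/2972) = 3510811 + 1420075/2972 = 10435550367/2972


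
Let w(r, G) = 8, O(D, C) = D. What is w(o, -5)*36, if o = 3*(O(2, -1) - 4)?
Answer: 288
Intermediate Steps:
o = -6 (o = 3*(2 - 4) = 3*(-2) = -6)
w(o, -5)*36 = 8*36 = 288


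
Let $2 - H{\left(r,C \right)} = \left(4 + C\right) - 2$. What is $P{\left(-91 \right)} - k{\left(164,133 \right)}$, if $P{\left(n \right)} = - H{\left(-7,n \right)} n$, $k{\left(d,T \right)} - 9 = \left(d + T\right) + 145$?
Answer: $7830$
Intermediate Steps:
$H{\left(r,C \right)} = - C$ ($H{\left(r,C \right)} = 2 - \left(\left(4 + C\right) - 2\right) = 2 - \left(2 + C\right) = - C$)
$k{\left(d,T \right)} = 154 + T + d$ ($k{\left(d,T \right)} = 9 + \left(\left(d + T\right) + 145\right) = 9 + \left(\left(T + d\right) + 145\right) = 9 + \left(145 + T + d\right) = 154 + T + d$)
$P{\left(n \right)} = n^{2}$ ($P{\left(n \right)} = - \left(-1\right) n n = n n = n^{2}$)
$P{\left(-91 \right)} - k{\left(164,133 \right)} = \left(-91\right)^{2} - \left(154 + 133 + 164\right) = 8281 - 451 = 7830$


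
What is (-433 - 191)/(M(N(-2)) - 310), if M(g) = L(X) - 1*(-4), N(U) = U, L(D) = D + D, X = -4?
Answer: 312/157 ≈ 1.9873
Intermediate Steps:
L(D) = 2*D
M(g) = -4 (M(g) = 2*(-4) - 1*(-4) = -8 + 4 = -4)
(-433 - 191)/(M(N(-2)) - 310) = (-433 - 191)/(-4 - 310) = -624/(-314) = -624*(-1/314) = 312/157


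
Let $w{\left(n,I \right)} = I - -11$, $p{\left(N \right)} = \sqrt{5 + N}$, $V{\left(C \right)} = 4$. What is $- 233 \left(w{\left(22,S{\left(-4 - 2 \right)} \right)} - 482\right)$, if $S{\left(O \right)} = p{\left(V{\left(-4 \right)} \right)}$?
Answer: $109044$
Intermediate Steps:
$S{\left(O \right)} = 3$ ($S{\left(O \right)} = \sqrt{5 + 4} = \sqrt{9} = 3$)
$w{\left(n,I \right)} = 11 + I$ ($w{\left(n,I \right)} = I + 11 = 11 + I$)
$- 233 \left(w{\left(22,S{\left(-4 - 2 \right)} \right)} - 482\right) = - 233 \left(\left(11 + 3\right) - 482\right) = - 233 \left(14 - 482\right) = \left(-233\right) \left(-468\right) = 109044$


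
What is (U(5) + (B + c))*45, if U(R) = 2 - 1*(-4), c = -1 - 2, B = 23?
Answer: 1170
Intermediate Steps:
c = -3
U(R) = 6 (U(R) = 2 + 4 = 6)
(U(5) + (B + c))*45 = (6 + (23 - 3))*45 = (6 + 20)*45 = 26*45 = 1170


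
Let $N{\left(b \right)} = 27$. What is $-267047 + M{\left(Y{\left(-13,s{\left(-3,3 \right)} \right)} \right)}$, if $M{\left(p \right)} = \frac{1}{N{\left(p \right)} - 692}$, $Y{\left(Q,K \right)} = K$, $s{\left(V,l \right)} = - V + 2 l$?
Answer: $- \frac{177586256}{665} \approx -2.6705 \cdot 10^{5}$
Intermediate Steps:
$M{\left(p \right)} = - \frac{1}{665}$ ($M{\left(p \right)} = \frac{1}{27 - 692} = \frac{1}{-665} = - \frac{1}{665}$)
$-267047 + M{\left(Y{\left(-13,s{\left(-3,3 \right)} \right)} \right)} = -267047 - \frac{1}{665} = - \frac{177586256}{665}$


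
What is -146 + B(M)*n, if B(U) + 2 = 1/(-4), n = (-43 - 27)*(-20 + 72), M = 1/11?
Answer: 8044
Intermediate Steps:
M = 1/11 ≈ 0.090909
n = -3640 (n = -70*52 = -3640)
B(U) = -9/4 (B(U) = -2 + 1/(-4) = -2 - ¼ = -9/4)
-146 + B(M)*n = -146 - 9/4*(-3640) = -146 + 8190 = 8044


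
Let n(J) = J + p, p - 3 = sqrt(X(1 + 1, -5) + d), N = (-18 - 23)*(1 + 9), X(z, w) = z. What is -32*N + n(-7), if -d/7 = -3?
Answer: 13116 + sqrt(23) ≈ 13121.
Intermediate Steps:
d = 21 (d = -7*(-3) = 21)
N = -410 (N = -41*10 = -410)
p = 3 + sqrt(23) (p = 3 + sqrt((1 + 1) + 21) = 3 + sqrt(2 + 21) = 3 + sqrt(23) ≈ 7.7958)
n(J) = 3 + J + sqrt(23) (n(J) = J + (3 + sqrt(23)) = 3 + J + sqrt(23))
-32*N + n(-7) = -32*(-410) + (3 - 7 + sqrt(23)) = 13120 + (-4 + sqrt(23)) = 13116 + sqrt(23)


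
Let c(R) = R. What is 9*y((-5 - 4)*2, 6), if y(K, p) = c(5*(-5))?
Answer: -225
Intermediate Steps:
y(K, p) = -25 (y(K, p) = 5*(-5) = -25)
9*y((-5 - 4)*2, 6) = 9*(-25) = -225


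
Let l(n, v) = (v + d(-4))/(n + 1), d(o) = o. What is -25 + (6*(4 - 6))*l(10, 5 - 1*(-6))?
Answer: -359/11 ≈ -32.636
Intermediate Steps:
l(n, v) = (-4 + v)/(1 + n) (l(n, v) = (v - 4)/(n + 1) = (-4 + v)/(1 + n))
-25 + (6*(4 - 6))*l(10, 5 - 1*(-6)) = -25 + (6*(4 - 6))*((-4 + (5 - 1*(-6)))/(1 + 10)) = -25 + (6*(-2))*((-4 + (5 + 6))/11) = -25 - 12*(-4 + 11)/11 = -25 - 12*7/11 = -25 - 84/11 = -359/11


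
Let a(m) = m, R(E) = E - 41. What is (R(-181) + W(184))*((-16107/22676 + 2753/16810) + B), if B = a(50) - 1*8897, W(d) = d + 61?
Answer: -38784201800063/190591780 ≈ -2.0349e+5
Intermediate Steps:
W(d) = 61 + d
R(E) = -41 + E
B = -8847 (B = 50 - 1*8897 = 50 - 8897 = -8847)
(R(-181) + W(184))*((-16107/22676 + 2753/16810) + B) = ((-41 - 181) + (61 + 184))*((-16107/22676 + 2753/16810) - 8847) = (-222 + 245)*((-16107*1/22676 + 2753*(1/16810)) - 8847) = 23*((-16107/22676 + 2753/16810) - 8847) = 23*(-104165821/190591780 - 8847) = 23*(-1686269643481/190591780) = -38784201800063/190591780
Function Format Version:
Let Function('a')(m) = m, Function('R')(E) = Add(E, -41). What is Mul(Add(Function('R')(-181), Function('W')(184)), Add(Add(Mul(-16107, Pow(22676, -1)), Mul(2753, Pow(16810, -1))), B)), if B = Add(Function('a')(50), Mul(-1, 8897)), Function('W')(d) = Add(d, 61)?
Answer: Rational(-38784201800063, 190591780) ≈ -2.0349e+5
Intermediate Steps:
Function('W')(d) = Add(61, d)
Function('R')(E) = Add(-41, E)
B = -8847 (B = Add(50, Mul(-1, 8897)) = Add(50, -8897) = -8847)
Mul(Add(Function('R')(-181), Function('W')(184)), Add(Add(Mul(-16107, Pow(22676, -1)), Mul(2753, Pow(16810, -1))), B)) = Mul(Add(Add(-41, -181), Add(61, 184)), Add(Add(Mul(-16107, Pow(22676, -1)), Mul(2753, Pow(16810, -1))), -8847)) = Mul(Add(-222, 245), Add(Add(Mul(-16107, Rational(1, 22676)), Mul(2753, Rational(1, 16810))), -8847)) = Mul(23, Add(Add(Rational(-16107, 22676), Rational(2753, 16810)), -8847)) = Mul(23, Add(Rational(-104165821, 190591780), -8847)) = Mul(23, Rational(-1686269643481, 190591780)) = Rational(-38784201800063, 190591780)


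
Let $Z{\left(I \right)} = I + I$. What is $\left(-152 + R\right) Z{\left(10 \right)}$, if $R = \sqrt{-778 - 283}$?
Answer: $-3040 + 20 i \sqrt{1061} \approx -3040.0 + 651.46 i$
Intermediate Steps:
$Z{\left(I \right)} = 2 I$
$R = i \sqrt{1061}$ ($R = \sqrt{-1061} = i \sqrt{1061} \approx 32.573 i$)
$\left(-152 + R\right) Z{\left(10 \right)} = \left(-152 + i \sqrt{1061}\right) 2 \cdot 10 = \left(-152 + i \sqrt{1061}\right) 20 = -3040 + 20 i \sqrt{1061}$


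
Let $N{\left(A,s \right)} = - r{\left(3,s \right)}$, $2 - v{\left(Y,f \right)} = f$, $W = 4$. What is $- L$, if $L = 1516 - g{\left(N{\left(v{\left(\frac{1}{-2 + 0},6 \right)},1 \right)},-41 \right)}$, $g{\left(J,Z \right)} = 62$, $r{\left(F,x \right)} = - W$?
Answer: $-1454$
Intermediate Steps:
$r{\left(F,x \right)} = -4$ ($r{\left(F,x \right)} = \left(-1\right) 4 = -4$)
$v{\left(Y,f \right)} = 2 - f$
$N{\left(A,s \right)} = 4$ ($N{\left(A,s \right)} = \left(-1\right) \left(-4\right) = 4$)
$L = 1454$ ($L = 1516 - 62 = 1454$)
$- L = \left(-1\right) 1454 = -1454$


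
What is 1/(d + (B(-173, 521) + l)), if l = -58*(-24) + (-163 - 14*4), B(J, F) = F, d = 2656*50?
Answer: 1/134494 ≈ 7.4353e-6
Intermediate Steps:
d = 132800
l = 1173 (l = 1392 + (-163 - 1*56) = 1392 + (-163 - 56) = 1392 - 219 = 1173)
1/(d + (B(-173, 521) + l)) = 1/(132800 + (521 + 1173)) = 1/(132800 + 1694) = 1/134494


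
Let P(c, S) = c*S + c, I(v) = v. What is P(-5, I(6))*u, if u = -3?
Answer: 105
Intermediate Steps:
P(c, S) = c + S*c (P(c, S) = S*c + c = c + S*c)
P(-5, I(6))*u = -5*(1 + 6)*(-3) = -5*7*(-3) = -35*(-3) = 105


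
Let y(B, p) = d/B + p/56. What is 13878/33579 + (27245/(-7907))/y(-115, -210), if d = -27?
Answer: 9496418314/6814734927 ≈ 1.3935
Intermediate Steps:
y(B, p) = -27/B + p/56
13878/33579 + (27245/(-7907))/y(-115, -210) = 13878/33579 + (27245/(-7907))/(-27/(-115) + (1/56)*(-210)) = 13878*(1/33579) + (27245*(-1/7907))/(-27*(-1/115) - 15/4) = 1542/3731 - 27245/(7907*(27/115 - 15/4)) = 1542/3731 - 27245/(7907*(-1617/460)) = 1542/3731 - 27245/7907*(-460/1617) = 1542/3731 + 12532700/12785619 = 9496418314/6814734927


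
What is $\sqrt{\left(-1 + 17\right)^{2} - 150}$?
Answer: $\sqrt{106} \approx 10.296$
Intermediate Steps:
$\sqrt{\left(-1 + 17\right)^{2} - 150} = \sqrt{16^{2} - 150} = \sqrt{256 - 150} = \sqrt{106}$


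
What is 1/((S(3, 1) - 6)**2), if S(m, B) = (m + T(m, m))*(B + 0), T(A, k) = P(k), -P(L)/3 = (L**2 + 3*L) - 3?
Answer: 1/2304 ≈ 0.00043403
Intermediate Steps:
P(L) = 9 - 9*L - 3*L**2 (P(L) = -3*((L**2 + 3*L) - 3) = -3*(-3 + L**2 + 3*L) = 9 - 9*L - 3*L**2)
T(A, k) = 9 - 9*k - 3*k**2
S(m, B) = B*(9 - 8*m - 3*m**2) (S(m, B) = (m + (9 - 9*m - 3*m**2))*(B + 0) = (9 - 8*m - 3*m**2)*B = B*(9 - 8*m - 3*m**2))
1/((S(3, 1) - 6)**2) = 1/((1*(9 - 8*3 - 3*3**2) - 6)**2) = 1/((1*(9 - 24 - 3*9) - 6)**2) = 1/((1*(9 - 24 - 27) - 6)**2) = 1/((1*(-42) - 6)**2) = 1/((-42 - 6)**2) = 1/((-48)**2) = 1/2304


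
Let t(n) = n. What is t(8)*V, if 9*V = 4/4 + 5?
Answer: 16/3 ≈ 5.3333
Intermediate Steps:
V = 2/3 (V = (4/4 + 5)/9 = (4*(1/4) + 5)/9 = (1 + 5)/9 = (1/9)*6 = 2/3 ≈ 0.66667)
t(8)*V = 8*(2/3) = 16/3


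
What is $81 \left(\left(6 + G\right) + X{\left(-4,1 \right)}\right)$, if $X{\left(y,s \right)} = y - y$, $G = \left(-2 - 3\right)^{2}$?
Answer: $2511$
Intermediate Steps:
$G = 25$ ($G = \left(-5\right)^{2} = 25$)
$X{\left(y,s \right)} = 0$
$81 \left(\left(6 + G\right) + X{\left(-4,1 \right)}\right) = 81 \left(\left(6 + 25\right) + 0\right) = 81 \left(31 + 0\right) = 81 \cdot 31 = 2511$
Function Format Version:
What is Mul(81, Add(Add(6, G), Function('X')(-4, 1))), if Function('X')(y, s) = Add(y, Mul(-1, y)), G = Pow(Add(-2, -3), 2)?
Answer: 2511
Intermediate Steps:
G = 25 (G = Pow(-5, 2) = 25)
Function('X')(y, s) = 0
Mul(81, Add(Add(6, G), Function('X')(-4, 1))) = Mul(81, Add(Add(6, 25), 0)) = Mul(81, Add(31, 0)) = Mul(81, 31) = 2511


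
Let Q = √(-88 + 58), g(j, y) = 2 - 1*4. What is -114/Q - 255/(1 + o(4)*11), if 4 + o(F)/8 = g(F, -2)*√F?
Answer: 255/703 + 19*I*√30/5 ≈ 0.36273 + 20.813*I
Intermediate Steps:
g(j, y) = -2 (g(j, y) = 2 - 4 = -2)
o(F) = -32 - 16*√F (o(F) = -32 + 8*(-2*√F) = -32 - 16*√F)
Q = I*√30 (Q = √(-30) = I*√30 ≈ 5.4772*I)
-114/Q - 255/(1 + o(4)*11) = -114*(-I*√30/30) - 255/(1 + (-32 - 16*√4)*11) = -(-19)*I*√30/5 - 255/(1 + (-32 - 16*2)*11) = 19*I*√30/5 - 255/(1 + (-32 - 32)*11) = 19*I*√30/5 - 255/(1 - 64*11) = 19*I*√30/5 - 255/(1 - 704) = 19*I*√30/5 - 255/(-703) = 19*I*√30/5 - 255*(-1/703) = 19*I*√30/5 + 255/703 = 255/703 + 19*I*√30/5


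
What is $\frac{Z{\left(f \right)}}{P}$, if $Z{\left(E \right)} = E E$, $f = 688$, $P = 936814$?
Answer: $\frac{236672}{468407} \approx 0.50527$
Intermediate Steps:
$Z{\left(E \right)} = E^{2}$
$\frac{Z{\left(f \right)}}{P} = \frac{688^{2}}{936814} = 473344 \cdot \frac{1}{936814} = \frac{236672}{468407}$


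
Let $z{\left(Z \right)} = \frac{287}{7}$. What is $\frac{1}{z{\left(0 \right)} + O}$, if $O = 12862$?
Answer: $\frac{1}{12903} \approx 7.7501 \cdot 10^{-5}$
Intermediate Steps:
$z{\left(Z \right)} = 41$ ($z{\left(Z \right)} = 287 \cdot \frac{1}{7} = 41$)
$\frac{1}{z{\left(0 \right)} + O} = \frac{1}{41 + 12862} = \frac{1}{12903}$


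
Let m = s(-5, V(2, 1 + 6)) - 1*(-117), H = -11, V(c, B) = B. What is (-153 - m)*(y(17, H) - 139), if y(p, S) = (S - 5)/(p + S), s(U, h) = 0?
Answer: 38250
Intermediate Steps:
m = 117 (m = 0 - 1*(-117) = 0 + 117 = 117)
y(p, S) = (-5 + S)/(S + p)
(-153 - m)*(y(17, H) - 139) = (-153 - 1*117)*((-5 - 11)/(-11 + 17) - 139) = (-153 - 117)*(-16/6 - 139) = -270*((⅙)*(-16) - 139) = -270*(-8/3 - 139) = -270*(-425/3) = 38250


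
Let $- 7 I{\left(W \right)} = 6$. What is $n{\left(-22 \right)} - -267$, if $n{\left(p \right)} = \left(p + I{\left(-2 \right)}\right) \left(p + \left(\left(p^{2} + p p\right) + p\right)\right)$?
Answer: $-20853$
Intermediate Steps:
$I{\left(W \right)} = - \frac{6}{7}$ ($I{\left(W \right)} = \left(- \frac{1}{7}\right) 6 = - \frac{6}{7}$)
$n{\left(p \right)} = \left(- \frac{6}{7} + p\right) \left(2 p + 2 p^{2}\right)$ ($n{\left(p \right)} = \left(p - \frac{6}{7}\right) \left(p + \left(\left(p^{2} + p p\right) + p\right)\right) = \left(- \frac{6}{7} + p\right) \left(p + \left(\left(p^{2} + p^{2}\right) + p\right)\right) = \left(- \frac{6}{7} + p\right) \left(p + \left(2 p^{2} + p\right)\right) = \left(- \frac{6}{7} + p\right) \left(p + \left(p + 2 p^{2}\right)\right) = \left(- \frac{6}{7} + p\right) \left(2 p + 2 p^{2}\right)$)
$n{\left(-22 \right)} - -267 = \frac{2}{7} \left(-22\right) \left(-6 - 22 + 7 \left(-22\right)^{2}\right) - -267 = \frac{2}{7} \left(-22\right) \left(-6 - 22 + 7 \cdot 484\right) + 267 = \frac{2}{7} \left(-22\right) \left(-6 - 22 + 3388\right) + 267 = \frac{2}{7} \left(-22\right) 3360 + 267 = -21120 + 267 = -20853$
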